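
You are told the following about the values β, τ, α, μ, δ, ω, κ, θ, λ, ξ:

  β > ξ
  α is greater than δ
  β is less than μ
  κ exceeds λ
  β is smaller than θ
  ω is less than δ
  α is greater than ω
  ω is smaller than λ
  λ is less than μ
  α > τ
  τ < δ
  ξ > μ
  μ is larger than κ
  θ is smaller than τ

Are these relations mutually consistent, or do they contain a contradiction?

We have β < μ stated directly, yet also μ < ξ < β by chaining the others — so μ < β. Contradiction.

inconsistent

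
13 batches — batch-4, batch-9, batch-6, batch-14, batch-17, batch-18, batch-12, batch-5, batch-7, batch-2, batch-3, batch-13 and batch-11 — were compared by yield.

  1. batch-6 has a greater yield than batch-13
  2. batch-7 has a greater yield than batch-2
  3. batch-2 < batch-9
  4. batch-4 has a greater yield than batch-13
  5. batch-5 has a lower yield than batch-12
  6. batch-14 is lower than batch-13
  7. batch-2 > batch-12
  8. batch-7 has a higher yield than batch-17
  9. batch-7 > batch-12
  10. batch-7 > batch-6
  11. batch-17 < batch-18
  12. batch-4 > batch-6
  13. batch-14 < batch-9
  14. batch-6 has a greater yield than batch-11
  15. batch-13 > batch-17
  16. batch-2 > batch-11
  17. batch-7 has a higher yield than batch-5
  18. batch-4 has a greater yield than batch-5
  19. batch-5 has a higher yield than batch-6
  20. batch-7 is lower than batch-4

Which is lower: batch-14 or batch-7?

batch-14

Link the given pairs in sequence: batch-14 < batch-13; batch-13 < batch-6; batch-6 < batch-5; batch-5 < batch-12; batch-12 < batch-2; batch-2 < batch-7.
Together: batch-14 < batch-13 < batch-6 < batch-5 < batch-12 < batch-2 < batch-7.
So batch-14 < batch-7; batch-14 is the lower of the two.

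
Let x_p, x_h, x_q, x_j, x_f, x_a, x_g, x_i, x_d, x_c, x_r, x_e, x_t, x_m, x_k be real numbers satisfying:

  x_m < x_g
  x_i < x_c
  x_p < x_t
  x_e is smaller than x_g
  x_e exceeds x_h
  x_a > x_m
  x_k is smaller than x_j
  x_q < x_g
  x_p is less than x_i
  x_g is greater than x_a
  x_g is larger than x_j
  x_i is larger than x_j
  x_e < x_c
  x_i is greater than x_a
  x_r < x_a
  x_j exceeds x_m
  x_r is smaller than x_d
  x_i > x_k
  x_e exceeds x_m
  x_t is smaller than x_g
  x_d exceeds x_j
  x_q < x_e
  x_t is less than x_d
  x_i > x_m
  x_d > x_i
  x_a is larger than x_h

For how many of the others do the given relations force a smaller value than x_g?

10

The elements the relations force below x_g are x_k, x_q, x_h, x_r, x_p, x_m, x_j, x_e, x_a, x_t — no chain reaches any other.
That is 10.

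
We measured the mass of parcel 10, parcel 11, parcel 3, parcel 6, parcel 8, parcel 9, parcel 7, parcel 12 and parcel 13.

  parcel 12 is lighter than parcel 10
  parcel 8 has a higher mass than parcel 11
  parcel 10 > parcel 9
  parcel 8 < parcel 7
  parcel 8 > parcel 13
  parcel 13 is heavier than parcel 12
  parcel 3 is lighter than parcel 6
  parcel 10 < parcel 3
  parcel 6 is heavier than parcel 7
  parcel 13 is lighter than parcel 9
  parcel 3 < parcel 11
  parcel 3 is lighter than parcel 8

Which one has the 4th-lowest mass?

parcel 10

The consecutive relations fix a unique order: parcel 12 < parcel 13 < parcel 9 < parcel 10 < parcel 3 < parcel 11 < parcel 8 < parcel 7 < parcel 6.
The 4th smallest is parcel 10.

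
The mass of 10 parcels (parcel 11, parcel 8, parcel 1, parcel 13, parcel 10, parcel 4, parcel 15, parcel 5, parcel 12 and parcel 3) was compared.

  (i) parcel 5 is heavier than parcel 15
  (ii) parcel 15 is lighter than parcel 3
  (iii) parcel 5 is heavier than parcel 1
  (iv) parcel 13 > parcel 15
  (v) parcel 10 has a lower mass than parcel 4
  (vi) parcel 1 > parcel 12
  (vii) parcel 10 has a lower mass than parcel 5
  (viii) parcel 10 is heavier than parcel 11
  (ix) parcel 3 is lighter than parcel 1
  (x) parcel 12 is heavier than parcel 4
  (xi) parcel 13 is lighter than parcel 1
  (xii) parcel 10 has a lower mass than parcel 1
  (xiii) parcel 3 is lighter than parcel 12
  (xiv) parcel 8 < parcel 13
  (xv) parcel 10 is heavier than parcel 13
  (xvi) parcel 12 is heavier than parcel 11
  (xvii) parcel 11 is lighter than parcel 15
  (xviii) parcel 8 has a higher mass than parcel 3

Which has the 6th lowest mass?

Piecing the relations together gives one ordering: parcel 11 < parcel 15 < parcel 3 < parcel 8 < parcel 13 < parcel 10 < parcel 4 < parcel 12 < parcel 1 < parcel 5.
Counting 6 from the smallest end gives parcel 10.

parcel 10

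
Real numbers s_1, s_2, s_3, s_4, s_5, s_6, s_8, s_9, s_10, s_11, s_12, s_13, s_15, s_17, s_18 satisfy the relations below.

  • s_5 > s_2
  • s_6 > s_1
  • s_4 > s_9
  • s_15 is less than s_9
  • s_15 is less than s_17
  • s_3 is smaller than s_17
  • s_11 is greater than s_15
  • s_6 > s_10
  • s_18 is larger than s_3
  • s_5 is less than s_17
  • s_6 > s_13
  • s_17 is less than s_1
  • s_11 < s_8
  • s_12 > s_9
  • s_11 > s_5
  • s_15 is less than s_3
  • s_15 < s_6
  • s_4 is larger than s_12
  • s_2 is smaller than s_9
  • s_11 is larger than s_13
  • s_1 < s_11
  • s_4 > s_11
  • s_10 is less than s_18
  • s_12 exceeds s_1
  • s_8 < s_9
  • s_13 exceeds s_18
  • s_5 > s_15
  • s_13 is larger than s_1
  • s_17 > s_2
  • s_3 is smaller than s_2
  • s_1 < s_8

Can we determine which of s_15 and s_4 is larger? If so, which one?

s_15 < s_3 < s_2 < s_5 < s_17 < s_1 < s_13 < s_11 < s_8 < s_9 < s_12 < s_4, by transitivity through s_3, s_2, s_5, s_17, s_1, s_13, s_11, s_8, s_9, s_12.
So s_4 is larger.

s_4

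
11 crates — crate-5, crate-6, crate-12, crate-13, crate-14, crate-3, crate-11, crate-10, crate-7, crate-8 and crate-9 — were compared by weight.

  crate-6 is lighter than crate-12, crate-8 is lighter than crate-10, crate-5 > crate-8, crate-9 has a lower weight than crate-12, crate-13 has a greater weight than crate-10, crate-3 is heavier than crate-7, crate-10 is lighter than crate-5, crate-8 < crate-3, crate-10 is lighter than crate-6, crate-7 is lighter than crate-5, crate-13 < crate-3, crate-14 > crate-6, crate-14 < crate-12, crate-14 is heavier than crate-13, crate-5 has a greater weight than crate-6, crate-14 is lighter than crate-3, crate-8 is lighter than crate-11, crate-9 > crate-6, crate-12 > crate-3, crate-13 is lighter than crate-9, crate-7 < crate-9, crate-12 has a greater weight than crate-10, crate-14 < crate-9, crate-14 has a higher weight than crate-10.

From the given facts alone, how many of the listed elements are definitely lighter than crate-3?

Directly below crate-3: crate-8, crate-7, crate-13, crate-14.
One step further: crate-10, crate-6 (6 so far).
Nothing else is reachable below crate-3; 6 in all.

6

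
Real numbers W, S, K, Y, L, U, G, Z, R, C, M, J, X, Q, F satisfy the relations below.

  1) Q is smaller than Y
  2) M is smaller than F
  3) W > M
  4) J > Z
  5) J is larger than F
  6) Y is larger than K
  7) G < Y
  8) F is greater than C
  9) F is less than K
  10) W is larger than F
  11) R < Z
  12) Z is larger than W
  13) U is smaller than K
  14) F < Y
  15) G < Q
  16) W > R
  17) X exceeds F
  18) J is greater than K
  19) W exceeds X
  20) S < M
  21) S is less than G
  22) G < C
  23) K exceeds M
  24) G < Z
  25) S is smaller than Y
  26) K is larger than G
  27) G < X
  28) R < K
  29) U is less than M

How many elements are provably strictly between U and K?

2

The relations place U below K. An element lies strictly between them when it is forced above U and also forced below K.
Above U: {M, F, X, W, Z, J, Y}. Below K: {S, G, C, M, F, R}.
Intersection: {M, F} — 2.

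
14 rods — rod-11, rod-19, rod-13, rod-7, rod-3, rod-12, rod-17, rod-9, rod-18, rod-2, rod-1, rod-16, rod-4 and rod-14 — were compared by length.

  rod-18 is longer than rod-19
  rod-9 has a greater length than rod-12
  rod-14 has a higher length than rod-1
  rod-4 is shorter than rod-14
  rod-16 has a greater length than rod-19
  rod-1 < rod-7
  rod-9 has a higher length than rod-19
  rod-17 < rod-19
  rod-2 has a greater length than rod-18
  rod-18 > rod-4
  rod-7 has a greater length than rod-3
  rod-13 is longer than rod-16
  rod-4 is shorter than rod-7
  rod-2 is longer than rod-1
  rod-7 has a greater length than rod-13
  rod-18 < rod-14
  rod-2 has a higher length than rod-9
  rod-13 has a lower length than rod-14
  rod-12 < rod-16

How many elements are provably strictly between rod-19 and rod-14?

3

Chaining upward from rod-19 reaches: rod-16, rod-13, rod-9, rod-18, rod-7, rod-2.
Chaining downward from rod-14 reaches: rod-12, rod-17, rod-16, rod-13, rod-4, rod-1, rod-18.
Strictly between rod-19 and rod-14 are those in both lists: rod-16, rod-13, rod-18 — 3 elements.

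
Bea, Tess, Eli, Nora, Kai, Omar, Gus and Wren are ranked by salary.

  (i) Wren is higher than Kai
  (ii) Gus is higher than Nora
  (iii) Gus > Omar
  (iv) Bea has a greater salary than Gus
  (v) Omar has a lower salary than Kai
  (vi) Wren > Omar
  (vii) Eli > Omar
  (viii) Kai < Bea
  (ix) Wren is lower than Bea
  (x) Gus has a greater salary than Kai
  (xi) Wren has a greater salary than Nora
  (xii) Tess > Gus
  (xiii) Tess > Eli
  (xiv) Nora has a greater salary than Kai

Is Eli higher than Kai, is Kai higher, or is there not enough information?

undetermined

Following every chain through Kai: above Kai we get Nora, Wren, Gus, Tess, Bea; below Kai we get Omar.
Eli is not reached, and no chain runs the other way from Eli to Kai.
So the given relations leave the order of Kai and Eli undetermined.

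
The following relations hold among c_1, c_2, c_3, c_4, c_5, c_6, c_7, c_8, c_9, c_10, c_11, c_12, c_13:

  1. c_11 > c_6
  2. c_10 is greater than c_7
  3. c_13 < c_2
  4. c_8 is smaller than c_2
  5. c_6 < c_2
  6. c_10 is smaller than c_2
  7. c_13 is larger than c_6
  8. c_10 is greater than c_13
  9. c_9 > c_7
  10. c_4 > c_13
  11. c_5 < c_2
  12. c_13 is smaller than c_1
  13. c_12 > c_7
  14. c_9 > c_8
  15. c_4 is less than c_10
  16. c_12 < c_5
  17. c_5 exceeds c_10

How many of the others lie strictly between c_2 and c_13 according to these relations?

3

Chaining upward from c_13 reaches: c_4, c_10, c_5, c_1.
Chaining downward from c_2 reaches: c_7, c_8, c_6, c_4, c_10, c_12, c_5.
Strictly between c_13 and c_2 are those in both lists: c_4, c_10, c_5 — 3 elements.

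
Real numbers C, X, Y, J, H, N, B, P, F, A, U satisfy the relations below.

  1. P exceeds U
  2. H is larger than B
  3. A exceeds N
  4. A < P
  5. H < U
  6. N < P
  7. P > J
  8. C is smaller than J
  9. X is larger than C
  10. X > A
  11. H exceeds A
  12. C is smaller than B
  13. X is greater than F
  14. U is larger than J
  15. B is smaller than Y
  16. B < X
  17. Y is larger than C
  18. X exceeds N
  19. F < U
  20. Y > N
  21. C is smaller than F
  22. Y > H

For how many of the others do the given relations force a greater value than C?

Directly above C: B, F, J, X, Y.
One step further: H, U, P (8 so far).
Nothing else is reachable above C; 8 in all.

8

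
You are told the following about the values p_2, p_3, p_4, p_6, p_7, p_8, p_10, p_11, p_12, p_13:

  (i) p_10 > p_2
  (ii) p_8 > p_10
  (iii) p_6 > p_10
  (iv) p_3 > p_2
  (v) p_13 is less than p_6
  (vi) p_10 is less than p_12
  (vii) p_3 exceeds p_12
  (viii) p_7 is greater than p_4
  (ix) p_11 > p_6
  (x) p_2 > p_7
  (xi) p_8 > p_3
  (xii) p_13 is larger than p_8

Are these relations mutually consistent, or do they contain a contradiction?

Every relation is compatible with p_4 < p_7 < p_2 < p_10 < p_12 < p_3 < p_8 < p_13 < p_6 < p_11; the set is consistent.

consistent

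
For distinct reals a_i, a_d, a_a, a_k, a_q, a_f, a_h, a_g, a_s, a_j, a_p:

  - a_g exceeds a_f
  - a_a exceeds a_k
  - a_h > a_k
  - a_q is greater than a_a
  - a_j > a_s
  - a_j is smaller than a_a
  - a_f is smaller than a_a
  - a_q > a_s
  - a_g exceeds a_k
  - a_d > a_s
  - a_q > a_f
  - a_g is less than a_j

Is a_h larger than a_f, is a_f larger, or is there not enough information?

Following every chain through a_f: above a_f we get a_g, a_j, a_a, a_q.
a_h is not reached, and no chain runs the other way from a_h to a_f.
So the given relations leave the order of a_f and a_h undetermined.

undetermined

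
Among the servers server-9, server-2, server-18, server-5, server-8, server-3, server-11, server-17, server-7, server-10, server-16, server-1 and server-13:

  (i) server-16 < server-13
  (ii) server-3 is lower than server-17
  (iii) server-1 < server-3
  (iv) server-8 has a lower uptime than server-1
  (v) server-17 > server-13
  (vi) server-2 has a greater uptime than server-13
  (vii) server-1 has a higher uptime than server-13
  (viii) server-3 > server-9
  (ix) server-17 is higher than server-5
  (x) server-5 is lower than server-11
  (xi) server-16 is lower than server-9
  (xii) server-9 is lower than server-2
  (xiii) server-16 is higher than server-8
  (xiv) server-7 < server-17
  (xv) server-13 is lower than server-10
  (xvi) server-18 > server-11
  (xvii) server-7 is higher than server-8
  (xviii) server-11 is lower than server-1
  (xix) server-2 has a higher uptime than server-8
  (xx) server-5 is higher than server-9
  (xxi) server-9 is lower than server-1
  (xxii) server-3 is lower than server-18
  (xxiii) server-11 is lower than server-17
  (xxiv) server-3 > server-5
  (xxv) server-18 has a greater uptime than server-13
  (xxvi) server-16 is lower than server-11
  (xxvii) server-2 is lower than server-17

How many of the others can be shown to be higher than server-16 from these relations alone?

10

The elements the relations force above server-16 are server-9, server-5, server-13, server-2, server-10, server-11, server-1, server-3, server-17, server-18 — no chain reaches any other.
That is 10.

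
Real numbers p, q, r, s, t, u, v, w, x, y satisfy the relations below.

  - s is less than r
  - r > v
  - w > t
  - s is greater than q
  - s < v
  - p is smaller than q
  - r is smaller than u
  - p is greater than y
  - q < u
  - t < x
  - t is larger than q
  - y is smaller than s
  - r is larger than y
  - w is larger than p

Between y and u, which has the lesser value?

y < p and p < q give y < q.
Then q < s extends the chain to s.
With s < v: y < p < q < s < v.
With v < r: y < p < q < s < v < r.
With r < u: y < p < q < s < v < r < u.
So y < u; y is the smaller of the two.

y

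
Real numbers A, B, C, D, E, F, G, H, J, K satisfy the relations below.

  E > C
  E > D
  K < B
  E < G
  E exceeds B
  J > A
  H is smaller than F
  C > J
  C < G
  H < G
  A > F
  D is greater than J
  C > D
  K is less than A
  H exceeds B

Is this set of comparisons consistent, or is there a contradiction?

Every relation is compatible with K < B < H < F < A < J < D < C < E < G; the set is consistent.

consistent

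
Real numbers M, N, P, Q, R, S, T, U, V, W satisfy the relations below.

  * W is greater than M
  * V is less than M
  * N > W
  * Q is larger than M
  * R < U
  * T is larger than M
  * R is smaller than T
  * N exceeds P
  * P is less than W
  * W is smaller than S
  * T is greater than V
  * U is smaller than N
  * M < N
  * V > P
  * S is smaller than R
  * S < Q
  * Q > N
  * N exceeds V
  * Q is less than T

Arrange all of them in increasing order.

Each adjacent pair is fixed by a given relation: P < V; V < M; M < W; W < S; S < R; R < U; U < N; N < Q; Q < T. Chaining them end to end gives the full order.

P < V < M < W < S < R < U < N < Q < T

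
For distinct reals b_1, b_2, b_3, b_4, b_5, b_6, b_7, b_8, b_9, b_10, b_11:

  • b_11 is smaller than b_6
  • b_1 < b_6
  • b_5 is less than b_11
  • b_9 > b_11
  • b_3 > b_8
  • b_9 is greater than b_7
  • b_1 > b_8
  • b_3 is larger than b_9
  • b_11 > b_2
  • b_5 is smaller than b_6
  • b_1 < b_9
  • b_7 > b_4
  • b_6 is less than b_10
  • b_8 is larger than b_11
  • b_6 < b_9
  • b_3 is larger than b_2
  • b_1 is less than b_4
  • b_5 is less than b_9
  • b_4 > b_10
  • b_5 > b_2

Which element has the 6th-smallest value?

b_6

Chaining the given pairs: b_2 < b_5 < b_11 < b_8 < b_1 < b_6 < b_10 < b_4 < b_7 < b_9 < b_3.
Counting 6 from the smallest end gives b_6.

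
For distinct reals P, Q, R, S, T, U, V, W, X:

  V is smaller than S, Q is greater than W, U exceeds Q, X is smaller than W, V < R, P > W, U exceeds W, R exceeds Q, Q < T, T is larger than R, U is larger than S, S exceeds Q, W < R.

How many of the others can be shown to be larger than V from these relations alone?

4

The elements the relations force above V are R, T, S, U — no chain reaches any other.
That is 4.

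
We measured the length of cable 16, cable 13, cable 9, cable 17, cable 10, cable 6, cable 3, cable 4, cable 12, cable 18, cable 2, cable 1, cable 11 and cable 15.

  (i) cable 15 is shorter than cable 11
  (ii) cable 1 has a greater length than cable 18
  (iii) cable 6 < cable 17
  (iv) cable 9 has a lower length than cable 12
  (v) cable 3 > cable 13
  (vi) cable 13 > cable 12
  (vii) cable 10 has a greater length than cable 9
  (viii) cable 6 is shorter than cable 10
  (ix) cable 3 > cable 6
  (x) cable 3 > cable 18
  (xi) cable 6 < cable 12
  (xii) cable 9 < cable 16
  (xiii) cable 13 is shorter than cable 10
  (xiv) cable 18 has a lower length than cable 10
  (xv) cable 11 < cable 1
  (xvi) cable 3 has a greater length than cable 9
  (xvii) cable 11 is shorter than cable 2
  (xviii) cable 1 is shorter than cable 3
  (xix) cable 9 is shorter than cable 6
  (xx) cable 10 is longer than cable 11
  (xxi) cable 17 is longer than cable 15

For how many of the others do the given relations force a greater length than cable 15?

Directly above cable 15: cable 11, cable 17.
One step further: cable 2, cable 1, cable 10 (5 so far).
One step further: cable 3 (6 so far).
No other element is forced above cable 15 by the given relations, so the count is 6.

6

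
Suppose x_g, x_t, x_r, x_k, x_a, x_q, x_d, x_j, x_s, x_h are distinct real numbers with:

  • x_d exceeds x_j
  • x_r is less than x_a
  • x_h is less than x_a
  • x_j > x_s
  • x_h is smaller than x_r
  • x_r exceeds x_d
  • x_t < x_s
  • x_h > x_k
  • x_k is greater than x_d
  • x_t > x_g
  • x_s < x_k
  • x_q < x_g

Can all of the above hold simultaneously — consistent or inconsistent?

consistent

The single ordering x_q < x_g < x_t < x_s < x_j < x_d < x_k < x_h < x_r < x_a satisfies every listed relation, so no contradiction arises.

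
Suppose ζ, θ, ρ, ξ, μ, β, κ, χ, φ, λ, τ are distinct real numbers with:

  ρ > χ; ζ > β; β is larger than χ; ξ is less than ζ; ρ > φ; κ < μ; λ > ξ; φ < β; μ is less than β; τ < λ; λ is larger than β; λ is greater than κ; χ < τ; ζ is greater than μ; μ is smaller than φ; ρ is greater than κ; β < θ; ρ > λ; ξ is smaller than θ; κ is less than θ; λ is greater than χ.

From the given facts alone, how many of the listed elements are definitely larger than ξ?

4

Directly above ξ: λ, θ, ζ.
One step further: ρ (4 so far).
Nothing else is reachable above ξ; 4 in all.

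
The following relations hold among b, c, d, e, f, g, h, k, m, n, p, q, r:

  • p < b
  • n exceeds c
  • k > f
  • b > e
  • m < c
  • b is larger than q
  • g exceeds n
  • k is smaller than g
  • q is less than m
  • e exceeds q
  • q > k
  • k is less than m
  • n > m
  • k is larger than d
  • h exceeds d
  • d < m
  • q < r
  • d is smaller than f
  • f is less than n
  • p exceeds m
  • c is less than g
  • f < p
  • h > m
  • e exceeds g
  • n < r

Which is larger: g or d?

g

d < f and f < k give d < k.
With k < q: d < f < k < q.
With q < m: d < f < k < q < m.
With m < c: d < f < k < q < m < c.
Then c < n extends the chain to n.
With n < g: d < f < k < q < m < c < n < g.
So d < g; g is the larger of the two.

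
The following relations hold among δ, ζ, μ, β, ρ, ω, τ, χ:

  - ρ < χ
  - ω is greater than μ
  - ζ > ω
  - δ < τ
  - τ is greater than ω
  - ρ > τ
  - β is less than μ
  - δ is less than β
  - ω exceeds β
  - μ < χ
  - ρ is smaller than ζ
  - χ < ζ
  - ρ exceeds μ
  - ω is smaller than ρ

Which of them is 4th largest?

Piecing the relations together gives one ordering: δ < β < μ < ω < τ < ρ < χ < ζ.
The 4th largest is τ.

τ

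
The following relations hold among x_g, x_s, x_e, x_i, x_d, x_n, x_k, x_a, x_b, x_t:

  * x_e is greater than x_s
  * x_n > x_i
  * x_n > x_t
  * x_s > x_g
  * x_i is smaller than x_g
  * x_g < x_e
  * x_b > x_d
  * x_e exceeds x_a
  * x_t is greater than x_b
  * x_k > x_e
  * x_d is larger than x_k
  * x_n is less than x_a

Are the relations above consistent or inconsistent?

inconsistent

Chaining the given relations yields x_e < x_k < x_d < x_b < x_t < x_n < x_a, so x_e < x_a. But one relation states x_a < x_e. These cannot both hold.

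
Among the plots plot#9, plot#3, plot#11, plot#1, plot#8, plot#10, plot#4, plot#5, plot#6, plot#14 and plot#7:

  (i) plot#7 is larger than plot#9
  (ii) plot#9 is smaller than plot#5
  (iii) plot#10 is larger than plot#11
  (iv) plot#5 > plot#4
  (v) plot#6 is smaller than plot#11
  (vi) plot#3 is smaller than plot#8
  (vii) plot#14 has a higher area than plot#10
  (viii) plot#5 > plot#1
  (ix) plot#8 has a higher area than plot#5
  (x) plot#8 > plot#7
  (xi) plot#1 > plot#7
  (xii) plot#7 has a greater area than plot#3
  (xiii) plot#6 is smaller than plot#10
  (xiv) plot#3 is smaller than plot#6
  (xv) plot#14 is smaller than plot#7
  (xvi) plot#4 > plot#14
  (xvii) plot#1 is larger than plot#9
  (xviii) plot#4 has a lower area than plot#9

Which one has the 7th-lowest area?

plot#9

The consecutive relations fix a unique order: plot#3 < plot#6 < plot#11 < plot#10 < plot#14 < plot#4 < plot#9 < plot#7 < plot#1 < plot#5 < plot#8.
The 7th smallest is plot#9.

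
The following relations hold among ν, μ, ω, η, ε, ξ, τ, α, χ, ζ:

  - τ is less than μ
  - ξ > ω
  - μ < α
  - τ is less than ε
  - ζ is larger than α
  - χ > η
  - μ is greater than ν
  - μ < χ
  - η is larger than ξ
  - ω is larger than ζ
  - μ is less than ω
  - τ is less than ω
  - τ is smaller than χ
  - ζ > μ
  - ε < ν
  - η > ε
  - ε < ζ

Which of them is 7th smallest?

ω

The consecutive relations fix a unique order: τ < ε < ν < μ < α < ζ < ω < ξ < η < χ.
Counting 7 from the smallest end gives ω.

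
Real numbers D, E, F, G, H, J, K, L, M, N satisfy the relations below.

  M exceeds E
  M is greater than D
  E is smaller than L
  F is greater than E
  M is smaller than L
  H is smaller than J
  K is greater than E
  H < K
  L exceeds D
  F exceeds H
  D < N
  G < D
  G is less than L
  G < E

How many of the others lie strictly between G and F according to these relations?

1

Chaining upward from G reaches: D, E, M, K, L, N.
Chaining downward from F reaches: E, H.
Strictly between G and F are those in both lists: E — 1 element.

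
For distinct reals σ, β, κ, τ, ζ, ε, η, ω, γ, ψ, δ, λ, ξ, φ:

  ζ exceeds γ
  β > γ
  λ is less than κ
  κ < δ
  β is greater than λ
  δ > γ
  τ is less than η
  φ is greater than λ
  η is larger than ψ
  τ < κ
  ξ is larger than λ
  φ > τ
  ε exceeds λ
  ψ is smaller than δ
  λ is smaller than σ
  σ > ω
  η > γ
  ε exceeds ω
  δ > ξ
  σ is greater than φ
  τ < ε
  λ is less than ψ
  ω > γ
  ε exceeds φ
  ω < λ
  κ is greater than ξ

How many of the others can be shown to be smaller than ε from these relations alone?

5

Directly below ε: τ, ω, λ, φ.
One step further: γ (5 so far).
Nothing else is reachable below ε; 5 in all.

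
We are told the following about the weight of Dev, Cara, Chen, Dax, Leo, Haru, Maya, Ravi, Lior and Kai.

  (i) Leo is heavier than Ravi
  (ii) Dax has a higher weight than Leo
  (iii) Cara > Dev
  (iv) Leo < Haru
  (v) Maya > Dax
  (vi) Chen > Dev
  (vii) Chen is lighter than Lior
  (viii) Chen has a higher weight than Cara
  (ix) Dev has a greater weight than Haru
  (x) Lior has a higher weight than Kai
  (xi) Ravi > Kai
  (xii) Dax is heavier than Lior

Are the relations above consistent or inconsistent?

Every relation is compatible with Kai < Ravi < Leo < Haru < Dev < Cara < Chen < Lior < Dax < Maya; the set is consistent.

consistent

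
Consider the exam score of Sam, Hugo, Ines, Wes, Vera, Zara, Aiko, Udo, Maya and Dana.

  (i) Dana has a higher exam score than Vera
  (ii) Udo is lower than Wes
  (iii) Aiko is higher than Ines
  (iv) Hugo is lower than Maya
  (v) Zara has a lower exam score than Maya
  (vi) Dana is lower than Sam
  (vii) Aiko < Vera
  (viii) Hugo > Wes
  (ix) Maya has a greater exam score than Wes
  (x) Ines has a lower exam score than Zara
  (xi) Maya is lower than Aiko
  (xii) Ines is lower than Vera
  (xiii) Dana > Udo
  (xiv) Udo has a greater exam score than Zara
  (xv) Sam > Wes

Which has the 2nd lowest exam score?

Zara

The consecutive relations fix a unique order: Ines < Zara < Udo < Wes < Hugo < Maya < Aiko < Vera < Dana < Sam.
The 2nd smallest is Zara.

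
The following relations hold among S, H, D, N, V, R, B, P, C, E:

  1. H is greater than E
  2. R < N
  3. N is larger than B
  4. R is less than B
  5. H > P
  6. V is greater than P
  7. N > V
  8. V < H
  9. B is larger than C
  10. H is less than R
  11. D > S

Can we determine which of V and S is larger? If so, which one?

Following every chain through S: above S we get D.
V is not reached, and no chain runs the other way from V to S.
So the given relations leave the order of S and V undetermined.

undetermined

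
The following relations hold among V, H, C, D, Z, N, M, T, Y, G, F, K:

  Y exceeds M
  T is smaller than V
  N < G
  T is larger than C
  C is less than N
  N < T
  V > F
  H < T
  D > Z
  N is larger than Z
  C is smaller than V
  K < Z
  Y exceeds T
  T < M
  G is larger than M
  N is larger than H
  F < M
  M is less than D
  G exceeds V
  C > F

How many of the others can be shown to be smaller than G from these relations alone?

Directly below G: N, M, V.
One step further: F, Z, H, C, T (8 so far).
One step further: K (9 so far).
No other element is forced below G by the given relations, so the count is 9.

9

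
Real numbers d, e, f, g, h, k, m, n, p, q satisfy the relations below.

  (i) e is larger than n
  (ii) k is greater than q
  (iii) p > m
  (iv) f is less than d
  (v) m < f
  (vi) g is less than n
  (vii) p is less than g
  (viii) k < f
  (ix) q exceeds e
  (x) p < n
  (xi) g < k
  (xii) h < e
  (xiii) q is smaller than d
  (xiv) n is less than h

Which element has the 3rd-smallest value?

The consecutive relations fix a unique order: m < p < g < n < h < e < q < k < f < d.
Counting 3 from the smallest end gives g.

g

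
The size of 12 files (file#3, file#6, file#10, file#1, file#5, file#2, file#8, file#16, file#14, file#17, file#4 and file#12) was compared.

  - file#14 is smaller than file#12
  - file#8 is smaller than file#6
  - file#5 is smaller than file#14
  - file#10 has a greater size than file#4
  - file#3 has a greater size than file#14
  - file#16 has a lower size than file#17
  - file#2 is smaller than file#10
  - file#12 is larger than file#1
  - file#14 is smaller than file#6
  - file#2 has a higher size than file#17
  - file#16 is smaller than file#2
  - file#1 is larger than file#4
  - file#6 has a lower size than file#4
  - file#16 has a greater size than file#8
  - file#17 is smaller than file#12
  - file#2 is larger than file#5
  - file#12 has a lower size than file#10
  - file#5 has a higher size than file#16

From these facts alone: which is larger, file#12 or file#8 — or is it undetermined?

Link the given pairs in sequence: file#8 < file#16; file#16 < file#5; file#5 < file#14; file#14 < file#6; file#6 < file#4; file#4 < file#1; file#1 < file#12.
Together: file#8 < file#16 < file#5 < file#14 < file#6 < file#4 < file#1 < file#12.
So file#12 is larger.

file#12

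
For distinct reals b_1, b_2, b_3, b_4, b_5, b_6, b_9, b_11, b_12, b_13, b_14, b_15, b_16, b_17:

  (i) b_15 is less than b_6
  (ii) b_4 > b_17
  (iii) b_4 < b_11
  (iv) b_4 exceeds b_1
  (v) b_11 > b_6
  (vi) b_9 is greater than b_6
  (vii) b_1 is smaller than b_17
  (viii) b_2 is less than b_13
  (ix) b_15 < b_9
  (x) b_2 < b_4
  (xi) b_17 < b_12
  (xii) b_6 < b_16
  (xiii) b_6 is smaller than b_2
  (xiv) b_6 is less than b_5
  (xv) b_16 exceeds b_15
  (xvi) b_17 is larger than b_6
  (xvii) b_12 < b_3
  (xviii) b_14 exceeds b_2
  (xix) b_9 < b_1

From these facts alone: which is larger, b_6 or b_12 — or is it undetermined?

b_12

b_6 < b_9 and b_9 < b_1 give b_6 < b_1.
With b_1 < b_17: b_6 < b_9 < b_1 < b_17.
With b_17 < b_12: b_6 < b_9 < b_1 < b_17 < b_12.
So b_12 is larger.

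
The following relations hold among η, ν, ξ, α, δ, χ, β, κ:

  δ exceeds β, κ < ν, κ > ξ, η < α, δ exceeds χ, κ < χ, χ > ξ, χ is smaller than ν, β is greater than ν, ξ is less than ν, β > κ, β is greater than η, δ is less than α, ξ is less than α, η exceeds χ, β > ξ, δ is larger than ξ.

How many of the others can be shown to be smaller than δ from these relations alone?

Directly below δ: ξ, χ, β.
One step further: κ, η, ν (6 so far).
Nothing else is reachable below δ; 6 in all.

6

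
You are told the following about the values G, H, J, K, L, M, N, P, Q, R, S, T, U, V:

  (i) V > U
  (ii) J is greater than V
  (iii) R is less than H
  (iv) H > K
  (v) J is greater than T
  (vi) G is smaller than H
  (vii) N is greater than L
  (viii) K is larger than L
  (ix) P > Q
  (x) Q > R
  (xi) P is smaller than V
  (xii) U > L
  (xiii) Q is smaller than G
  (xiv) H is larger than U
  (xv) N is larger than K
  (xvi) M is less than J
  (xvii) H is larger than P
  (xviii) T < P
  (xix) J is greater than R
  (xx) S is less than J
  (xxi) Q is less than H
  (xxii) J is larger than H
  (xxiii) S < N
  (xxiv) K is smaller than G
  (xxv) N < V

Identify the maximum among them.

M is not greatest since M < J; T is not greatest since T < P; R is not greatest since R < Q; L is not greatest since L < N; Q is not greatest since Q < H; S is not greatest since S < J; U is not greatest since U < H; P is not greatest since P < H; K is not greatest since K < N; N is not greatest since N < V; G is not greatest since G < H; V is not greatest since V < J; H is not greatest since H < J.
Only J has nothing above it, so J is the maximum.

J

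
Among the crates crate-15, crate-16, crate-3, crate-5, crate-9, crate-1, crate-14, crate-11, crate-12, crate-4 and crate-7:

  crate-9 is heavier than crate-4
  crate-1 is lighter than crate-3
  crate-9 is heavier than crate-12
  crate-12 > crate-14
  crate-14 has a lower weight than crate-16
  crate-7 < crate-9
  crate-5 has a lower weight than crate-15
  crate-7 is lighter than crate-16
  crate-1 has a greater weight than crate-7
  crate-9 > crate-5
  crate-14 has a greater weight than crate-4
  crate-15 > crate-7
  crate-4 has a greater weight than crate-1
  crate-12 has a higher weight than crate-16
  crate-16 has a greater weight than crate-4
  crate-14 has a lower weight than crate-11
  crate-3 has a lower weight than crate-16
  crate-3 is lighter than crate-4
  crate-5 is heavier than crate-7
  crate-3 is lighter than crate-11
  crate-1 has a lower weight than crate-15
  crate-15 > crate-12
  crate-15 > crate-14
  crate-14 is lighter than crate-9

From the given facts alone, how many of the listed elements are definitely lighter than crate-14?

4

Directly below crate-14: crate-4.
One step further: crate-1, crate-3 (3 so far).
One step further: crate-7 (4 so far).
No other element is forced below crate-14 by the given relations, so the count is 4.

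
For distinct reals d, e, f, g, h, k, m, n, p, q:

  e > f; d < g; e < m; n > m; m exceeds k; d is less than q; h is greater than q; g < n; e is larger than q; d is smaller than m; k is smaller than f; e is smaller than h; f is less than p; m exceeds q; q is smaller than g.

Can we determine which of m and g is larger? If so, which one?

Following every chain through g: above g we get n; below g we get d, q.
m is not reached, and no chain runs the other way from m to g.
So the given relations leave the order of g and m undetermined.

undetermined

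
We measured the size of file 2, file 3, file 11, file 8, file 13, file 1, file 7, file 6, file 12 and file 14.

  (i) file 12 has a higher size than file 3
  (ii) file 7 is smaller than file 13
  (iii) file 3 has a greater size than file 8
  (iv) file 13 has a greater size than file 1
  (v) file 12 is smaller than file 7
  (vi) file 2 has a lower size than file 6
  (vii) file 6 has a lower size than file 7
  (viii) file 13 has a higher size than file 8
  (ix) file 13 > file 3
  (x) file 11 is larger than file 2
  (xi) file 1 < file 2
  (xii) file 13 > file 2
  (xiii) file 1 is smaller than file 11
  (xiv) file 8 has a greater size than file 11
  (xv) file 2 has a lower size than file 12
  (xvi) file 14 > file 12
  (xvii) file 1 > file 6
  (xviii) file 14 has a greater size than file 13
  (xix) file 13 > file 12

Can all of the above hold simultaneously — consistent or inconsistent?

Chaining the given relations yields file 6 < file 1 < file 2, so file 6 < file 2. But one relation states file 2 < file 6. These cannot both hold.

inconsistent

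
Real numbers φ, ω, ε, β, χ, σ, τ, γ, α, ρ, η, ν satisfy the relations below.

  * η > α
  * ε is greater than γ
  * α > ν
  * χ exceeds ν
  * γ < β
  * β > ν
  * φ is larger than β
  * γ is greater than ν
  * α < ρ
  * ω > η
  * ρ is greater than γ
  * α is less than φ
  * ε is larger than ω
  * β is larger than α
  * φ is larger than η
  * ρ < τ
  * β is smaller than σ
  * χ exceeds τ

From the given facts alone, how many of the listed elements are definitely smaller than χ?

The elements the relations force below χ are ν, α, γ, ρ, τ — no chain reaches any other.
That is 5.

5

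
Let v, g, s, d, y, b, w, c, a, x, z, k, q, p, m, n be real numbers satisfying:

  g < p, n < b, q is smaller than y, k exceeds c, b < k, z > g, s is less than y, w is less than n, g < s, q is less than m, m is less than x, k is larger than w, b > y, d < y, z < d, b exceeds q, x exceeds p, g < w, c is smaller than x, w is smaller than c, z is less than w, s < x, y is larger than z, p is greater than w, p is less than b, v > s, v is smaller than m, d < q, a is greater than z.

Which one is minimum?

g

s is not least since g < s; v is not least since s < v; z is not least since g < z; d is not least since z < d; w is not least since g < w; q is not least since d < q; p is not least since w < p; c is not least since w < c; n is not least since w < n; m is not least since v < m; y is not least since q < y; x is not least since c < x; b is not least since p < b; a is not least since z < a; k is not least since c < k.
Only g has nothing below it, so g is the minimum.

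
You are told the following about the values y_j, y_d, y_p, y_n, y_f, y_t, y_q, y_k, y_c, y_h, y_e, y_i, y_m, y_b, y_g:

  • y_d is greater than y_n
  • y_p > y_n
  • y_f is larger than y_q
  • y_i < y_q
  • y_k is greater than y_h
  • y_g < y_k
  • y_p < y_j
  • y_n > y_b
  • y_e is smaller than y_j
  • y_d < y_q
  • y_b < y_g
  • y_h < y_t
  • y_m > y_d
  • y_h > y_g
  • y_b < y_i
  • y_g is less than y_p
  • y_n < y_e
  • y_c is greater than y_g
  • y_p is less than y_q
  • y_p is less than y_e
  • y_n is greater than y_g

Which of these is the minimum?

y_b

Chaining upward from y_b: directly above it, y_i, y_g, y_n; then y_h, y_d, y_p, y_e, y_c, y_q, y_k; then y_t, y_j, y_m, y_f.
That covers every other element, and nothing is given below y_b, so y_b is the minimum.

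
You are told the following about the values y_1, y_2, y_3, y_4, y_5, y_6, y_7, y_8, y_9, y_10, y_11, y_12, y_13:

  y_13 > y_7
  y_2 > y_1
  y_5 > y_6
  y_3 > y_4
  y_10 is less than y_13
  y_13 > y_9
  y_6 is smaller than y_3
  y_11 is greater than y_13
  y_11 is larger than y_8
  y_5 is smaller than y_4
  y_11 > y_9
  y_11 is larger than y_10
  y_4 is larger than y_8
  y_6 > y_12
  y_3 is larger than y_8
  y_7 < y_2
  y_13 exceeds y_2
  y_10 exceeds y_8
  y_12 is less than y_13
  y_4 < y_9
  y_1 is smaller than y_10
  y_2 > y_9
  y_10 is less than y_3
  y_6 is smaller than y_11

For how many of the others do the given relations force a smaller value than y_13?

From y_13 the given relations immediately reach y_12, y_10, y_9, y_7, y_2.
From those, y_8, y_1, y_4 — 8 in total.
From those, y_5 — 9 in total.
From those, y_6 — 10 in total.
Nothing else is reachable below y_13; 10 in all.

10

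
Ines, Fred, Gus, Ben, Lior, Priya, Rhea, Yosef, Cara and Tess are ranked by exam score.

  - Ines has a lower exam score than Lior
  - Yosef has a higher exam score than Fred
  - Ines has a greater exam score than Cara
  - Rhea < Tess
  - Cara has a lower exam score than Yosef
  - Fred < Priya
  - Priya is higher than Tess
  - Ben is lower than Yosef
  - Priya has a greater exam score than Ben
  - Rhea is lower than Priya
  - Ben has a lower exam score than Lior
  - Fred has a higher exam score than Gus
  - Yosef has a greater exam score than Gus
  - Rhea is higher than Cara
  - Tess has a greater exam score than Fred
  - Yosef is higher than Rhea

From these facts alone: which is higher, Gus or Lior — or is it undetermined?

undetermined

Following every chain through Gus: above Gus we get Fred, Yosef, Tess, Priya.
Lior is not reached, and no chain runs the other way from Lior to Gus.
So the given relations leave the order of Gus and Lior undetermined.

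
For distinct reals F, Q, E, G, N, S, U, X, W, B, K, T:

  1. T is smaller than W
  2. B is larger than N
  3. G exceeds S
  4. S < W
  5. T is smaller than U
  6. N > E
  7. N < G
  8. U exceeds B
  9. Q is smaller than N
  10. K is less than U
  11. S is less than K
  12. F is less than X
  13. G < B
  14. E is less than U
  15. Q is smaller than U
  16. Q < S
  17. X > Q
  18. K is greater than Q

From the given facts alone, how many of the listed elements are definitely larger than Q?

The elements the relations force above Q are S, N, G, W, X, K, B, U — no chain reaches any other.
That is 8.

8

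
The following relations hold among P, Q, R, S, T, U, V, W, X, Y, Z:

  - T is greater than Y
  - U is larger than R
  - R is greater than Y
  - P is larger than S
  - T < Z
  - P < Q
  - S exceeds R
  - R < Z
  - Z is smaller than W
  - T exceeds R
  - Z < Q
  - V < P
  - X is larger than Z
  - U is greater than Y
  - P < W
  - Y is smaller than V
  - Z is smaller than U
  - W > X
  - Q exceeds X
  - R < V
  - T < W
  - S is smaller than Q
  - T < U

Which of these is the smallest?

Y

R is not least since Y < R; V is not least since Y < V; T is not least since R < T; S is not least since R < S; Z is not least since R < Z; X is not least since Z < X; P is not least since V < P; U is not least since Y < U; Q is not least since S < Q; W is not least since T < W.
Only Y has nothing below it, so Y is the smallest.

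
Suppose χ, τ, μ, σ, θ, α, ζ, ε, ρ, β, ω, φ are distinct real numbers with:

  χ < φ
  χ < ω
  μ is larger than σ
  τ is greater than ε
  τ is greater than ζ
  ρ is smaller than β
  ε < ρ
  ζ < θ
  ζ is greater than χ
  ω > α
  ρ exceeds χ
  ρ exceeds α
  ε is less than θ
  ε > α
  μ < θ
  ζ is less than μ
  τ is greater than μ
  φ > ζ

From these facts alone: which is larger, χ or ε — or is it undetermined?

Following every chain through χ: above χ we get ζ, μ, τ, θ, ω, φ, ρ, β.
ε is not reached, and no chain runs the other way from ε to χ.
So the given relations leave the order of χ and ε undetermined.

undetermined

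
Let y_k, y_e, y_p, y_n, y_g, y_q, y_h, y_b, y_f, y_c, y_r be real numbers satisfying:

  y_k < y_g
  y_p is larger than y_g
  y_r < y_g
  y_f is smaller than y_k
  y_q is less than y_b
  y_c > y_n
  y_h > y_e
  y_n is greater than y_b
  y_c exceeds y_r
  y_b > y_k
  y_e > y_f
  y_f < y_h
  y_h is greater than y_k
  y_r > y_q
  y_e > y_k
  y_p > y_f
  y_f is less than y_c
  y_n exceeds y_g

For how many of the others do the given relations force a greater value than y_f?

8

Directly above y_f: y_k, y_e, y_p, y_h, y_c.
One step further: y_b, y_g (7 so far).
One step further: y_n (8 so far).
Nothing else is reachable above y_f; 8 in all.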